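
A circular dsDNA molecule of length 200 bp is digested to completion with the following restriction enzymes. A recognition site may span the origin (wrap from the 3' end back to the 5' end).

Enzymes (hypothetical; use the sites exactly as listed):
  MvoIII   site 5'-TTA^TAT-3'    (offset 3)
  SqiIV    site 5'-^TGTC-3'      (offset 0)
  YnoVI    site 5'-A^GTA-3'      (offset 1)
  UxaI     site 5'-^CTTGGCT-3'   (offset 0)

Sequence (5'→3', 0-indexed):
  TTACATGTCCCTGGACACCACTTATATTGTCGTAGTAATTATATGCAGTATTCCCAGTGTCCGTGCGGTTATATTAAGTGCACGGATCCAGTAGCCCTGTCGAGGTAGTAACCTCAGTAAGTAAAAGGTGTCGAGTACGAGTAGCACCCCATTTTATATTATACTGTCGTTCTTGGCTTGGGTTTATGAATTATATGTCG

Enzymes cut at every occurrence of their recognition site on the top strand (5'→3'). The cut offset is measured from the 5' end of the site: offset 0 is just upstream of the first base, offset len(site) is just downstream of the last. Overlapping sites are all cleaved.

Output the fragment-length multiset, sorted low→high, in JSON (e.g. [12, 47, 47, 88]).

Scan for sites:
  MvoIII TTATAT/3: at [21, 38, 68, 153, 190] ⇒ [24, 41, 71, 156, 193]
  SqiIV TGTC/0: at [5, 27, 57, 97, 128, 164, 195] ⇒ [5, 27, 57, 97, 128, 164, 195]
  YnoVI AGTA/1: at [33, 46, 89, 106, 115, 119, 133, 139] ⇒ [34, 47, 90, 107, 116, 120, 134, 140]
  UxaI CTTGGCT/0: at [171] ⇒ [171]

All cut coordinates (distinct, sorted): [5, 24, 27, 34, 41, 47, 57, 71, 90, 97, 107, 116, 120, 128, 134, 140, 156, 164, 171, 193, 195]

Fragments:
  5→24: 19 bp
  24→27: 3 bp
  27→34: 7 bp
  34→41: 7 bp
  41→47: 6 bp
  47→57: 10 bp
  57→71: 14 bp
  71→90: 19 bp
  90→97: 7 bp
  97→107: 10 bp
  107→116: 9 bp
  116→120: 4 bp
  120→128: 8 bp
  128→134: 6 bp
  134→140: 6 bp
  140→156: 16 bp
  156→164: 8 bp
  164→171: 7 bp
  171→193: 22 bp
  193→195: 2 bp
  195→5 (wrap): 200-195+5 = 10 bp

[2,3,4,6,6,6,7,7,7,7,8,8,9,10,10,10,14,16,19,19,22]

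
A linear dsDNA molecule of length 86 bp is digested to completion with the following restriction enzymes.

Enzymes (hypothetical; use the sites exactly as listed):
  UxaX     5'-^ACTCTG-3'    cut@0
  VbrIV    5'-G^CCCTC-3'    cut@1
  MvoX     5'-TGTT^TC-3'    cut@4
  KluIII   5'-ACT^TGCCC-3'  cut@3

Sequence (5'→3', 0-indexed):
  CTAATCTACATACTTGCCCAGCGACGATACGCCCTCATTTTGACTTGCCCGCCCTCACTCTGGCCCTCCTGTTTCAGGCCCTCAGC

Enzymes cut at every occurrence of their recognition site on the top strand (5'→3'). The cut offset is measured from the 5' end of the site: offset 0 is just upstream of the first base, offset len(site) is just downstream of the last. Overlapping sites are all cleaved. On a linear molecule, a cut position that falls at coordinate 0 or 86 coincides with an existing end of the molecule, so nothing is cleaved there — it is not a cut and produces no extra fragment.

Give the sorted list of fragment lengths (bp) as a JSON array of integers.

[5,5,6,7,8,10,14,14,17]

Scan for sites:
  UxaX (ACTCTG, off=0): starts [56] → cuts [56]
  VbrIV (GCCCTC, off=1): starts [30, 50, 62, 77] → cuts [31, 51, 63, 78]
  MvoX (TGTTTC, off=4): starts [69] → cuts [73]
  KluIII (ACTTGCCC, off=3): starts [11, 42] → cuts [14, 45]

Pooled cuts: [14, 31, 45, 51, 56, 63, 73, 78]

Fragments:
  [0,14): 14 bp
  [14,31): 17 bp
  [31,45): 14 bp
  [45,51): 6 bp
  [51,56): 5 bp
  [56,63): 7 bp
  [63,73): 10 bp
  [73,78): 5 bp
  [78,86): 8 bp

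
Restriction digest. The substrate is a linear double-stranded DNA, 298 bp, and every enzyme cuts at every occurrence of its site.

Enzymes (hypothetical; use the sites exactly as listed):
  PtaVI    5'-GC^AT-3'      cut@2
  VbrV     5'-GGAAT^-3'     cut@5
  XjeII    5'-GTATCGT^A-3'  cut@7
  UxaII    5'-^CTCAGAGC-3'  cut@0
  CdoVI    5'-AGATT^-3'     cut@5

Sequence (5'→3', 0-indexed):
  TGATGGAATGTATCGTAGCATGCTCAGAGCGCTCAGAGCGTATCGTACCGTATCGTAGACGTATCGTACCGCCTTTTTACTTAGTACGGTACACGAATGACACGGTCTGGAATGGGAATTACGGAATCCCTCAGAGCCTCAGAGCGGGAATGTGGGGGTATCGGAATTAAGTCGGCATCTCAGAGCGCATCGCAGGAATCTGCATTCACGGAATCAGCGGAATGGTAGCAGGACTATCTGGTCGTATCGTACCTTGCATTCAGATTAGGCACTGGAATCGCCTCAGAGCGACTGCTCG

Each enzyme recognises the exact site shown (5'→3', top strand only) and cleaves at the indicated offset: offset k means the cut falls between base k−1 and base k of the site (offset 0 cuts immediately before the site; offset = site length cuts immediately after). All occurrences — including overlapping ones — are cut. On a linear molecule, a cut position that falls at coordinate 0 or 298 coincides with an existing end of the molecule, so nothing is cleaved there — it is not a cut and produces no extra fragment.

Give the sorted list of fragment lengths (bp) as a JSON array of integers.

[2,2,3,3,3,4,6,7,7,8,8,9,9,9,9,9,10,10,11,11,11,12,14,15,16,17,27,46]

Scan for sites:
  PtaVI GCAT/2: at [17, 174, 186, 201, 255] ⇒ [19, 176, 188, 203, 257]
  VbrV GGAAT/5: at [4, 108, 114, 122, 146, 162, 194, 209, 218, 273] ⇒ [9, 113, 119, 127, 151, 167, 199, 214, 223, 278]
  XjeII GTATCGTA/7: at [9, 39, 49, 60, 243] ⇒ [16, 46, 56, 67, 250]
  UxaII CTCAGAGC/0: at [22, 31, 129, 137, 178, 281] ⇒ [22, 31, 129, 137, 178, 281]
  CdoVI AGATT/5: at [261] ⇒ [266]

Pooled cuts: [9, 16, 19, 22, 31, 46, 56, 67, 113, 119, 127, 129, 137, 151, 167, 176, 178, 188, 199, 203, 214, 223, 250, 257, 266, 278, 281]

Fragment lengths:
  [0,9): 9 bp
  [9,16): 7 bp
  [16,19): 3 bp
  [19,22): 3 bp
  [22,31): 9 bp
  [31,46): 15 bp
  [46,56): 10 bp
  [56,67): 11 bp
  [67,113): 46 bp
  [113,119): 6 bp
  [119,127): 8 bp
  [127,129): 2 bp
  [129,137): 8 bp
  [137,151): 14 bp
  [151,167): 16 bp
  [167,176): 9 bp
  [176,178): 2 bp
  [178,188): 10 bp
  [188,199): 11 bp
  [199,203): 4 bp
  [203,214): 11 bp
  [214,223): 9 bp
  [223,250): 27 bp
  [250,257): 7 bp
  [257,266): 9 bp
  [266,278): 12 bp
  [278,281): 3 bp
  [281,298): 17 bp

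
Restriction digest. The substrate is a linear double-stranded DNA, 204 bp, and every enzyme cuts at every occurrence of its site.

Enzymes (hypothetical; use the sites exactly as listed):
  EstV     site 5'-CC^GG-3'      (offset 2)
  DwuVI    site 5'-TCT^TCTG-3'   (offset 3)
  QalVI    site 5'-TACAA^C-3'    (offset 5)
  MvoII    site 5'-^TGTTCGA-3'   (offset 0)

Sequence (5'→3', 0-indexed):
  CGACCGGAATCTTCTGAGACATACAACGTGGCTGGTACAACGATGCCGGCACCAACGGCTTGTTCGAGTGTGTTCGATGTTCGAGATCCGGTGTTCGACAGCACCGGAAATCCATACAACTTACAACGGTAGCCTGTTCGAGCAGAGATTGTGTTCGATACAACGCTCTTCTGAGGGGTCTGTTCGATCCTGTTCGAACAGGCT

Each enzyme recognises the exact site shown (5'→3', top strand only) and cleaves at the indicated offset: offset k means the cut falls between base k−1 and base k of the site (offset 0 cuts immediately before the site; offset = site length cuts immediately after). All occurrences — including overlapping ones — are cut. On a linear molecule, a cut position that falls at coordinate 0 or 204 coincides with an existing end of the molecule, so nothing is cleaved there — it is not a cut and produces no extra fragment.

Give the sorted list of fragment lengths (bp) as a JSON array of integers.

Scan for sites:
  EstV CCGG/2: at [3, 45, 87, 103] ⇒ [5, 47, 89, 105]
  DwuVI TCTTCTG/3: at [9, 166] ⇒ [12, 169]
  QalVI TACAAC/5: at [21, 35, 114, 121, 158] ⇒ [26, 40, 119, 126, 163]
  MvoII TGTTCGA/0: at [60, 70, 77, 91, 134, 151, 180, 190] ⇒ [60, 70, 77, 91, 134, 151, 180, 190]

All cut coordinates (distinct, sorted): [5, 12, 26, 40, 47, 60, 70, 77, 89, 91, 105, 119, 126, 134, 151, 163, 169, 180, 190]

Fragment lengths:
  [0,5): 5 bp
  [5,12): 7 bp
  [12,26): 14 bp
  [26,40): 14 bp
  [40,47): 7 bp
  [47,60): 13 bp
  [60,70): 10 bp
  [70,77): 7 bp
  [77,89): 12 bp
  [89,91): 2 bp
  [91,105): 14 bp
  [105,119): 14 bp
  [119,126): 7 bp
  [126,134): 8 bp
  [134,151): 17 bp
  [151,163): 12 bp
  [163,169): 6 bp
  [169,180): 11 bp
  [180,190): 10 bp
  [190,204): 14 bp

[2,5,6,7,7,7,7,8,10,10,11,12,12,13,14,14,14,14,14,17]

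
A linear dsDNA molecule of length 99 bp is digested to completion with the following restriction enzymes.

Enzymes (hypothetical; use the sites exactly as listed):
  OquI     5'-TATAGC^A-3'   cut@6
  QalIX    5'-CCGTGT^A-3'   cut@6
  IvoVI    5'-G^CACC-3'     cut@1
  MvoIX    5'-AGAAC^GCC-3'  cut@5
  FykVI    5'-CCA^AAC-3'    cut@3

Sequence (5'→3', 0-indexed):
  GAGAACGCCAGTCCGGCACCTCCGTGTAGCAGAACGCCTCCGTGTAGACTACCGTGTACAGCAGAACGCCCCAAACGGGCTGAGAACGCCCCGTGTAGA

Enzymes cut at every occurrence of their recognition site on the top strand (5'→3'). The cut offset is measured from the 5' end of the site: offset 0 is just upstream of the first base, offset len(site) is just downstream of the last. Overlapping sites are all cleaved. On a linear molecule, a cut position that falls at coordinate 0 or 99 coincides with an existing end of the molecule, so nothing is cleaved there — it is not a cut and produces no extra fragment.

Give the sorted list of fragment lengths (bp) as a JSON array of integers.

Site scan:
  OquI (TATAGCA, off=6): no sites
  QalIX (CCGTGTA, off=6): starts [21, 39, 51, 90] → cuts [27, 45, 57, 96]
  IvoVI (GCACC, off=1): starts [15] → cuts [16]
  MvoIX (AGAACGCC, off=5): starts [1, 30, 62, 82] → cuts [6, 35, 67, 87]
  FykVI (CCAAAC, off=3): starts [70] → cuts [73]

All cut coordinates (distinct, sorted): [6, 16, 27, 35, 45, 57, 67, 73, 87, 96]

Fragments:
  [0,6): 6 bp
  [6,16): 10 bp
  [16,27): 11 bp
  [27,35): 8 bp
  [35,45): 10 bp
  [45,57): 12 bp
  [57,67): 10 bp
  [67,73): 6 bp
  [73,87): 14 bp
  [87,96): 9 bp
  [96,99): 3 bp

[3,6,6,8,9,10,10,10,11,12,14]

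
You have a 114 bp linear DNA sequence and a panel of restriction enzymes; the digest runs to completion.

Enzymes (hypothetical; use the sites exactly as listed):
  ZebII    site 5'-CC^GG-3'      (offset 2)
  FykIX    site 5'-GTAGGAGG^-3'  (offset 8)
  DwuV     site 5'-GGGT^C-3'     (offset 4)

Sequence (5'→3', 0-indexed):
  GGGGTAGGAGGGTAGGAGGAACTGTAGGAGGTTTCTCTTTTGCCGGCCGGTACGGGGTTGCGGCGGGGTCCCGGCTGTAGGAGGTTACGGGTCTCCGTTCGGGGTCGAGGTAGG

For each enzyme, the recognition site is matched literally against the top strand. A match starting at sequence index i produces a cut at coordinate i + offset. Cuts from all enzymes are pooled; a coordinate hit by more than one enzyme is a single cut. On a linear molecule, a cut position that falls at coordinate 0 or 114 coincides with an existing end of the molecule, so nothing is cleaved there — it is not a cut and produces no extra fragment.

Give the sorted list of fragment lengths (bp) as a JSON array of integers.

[3,4,8,8,9,11,12,12,13,13,21]

Scan for sites:
  ZebII (CCGG, off=2): starts [42, 46, 70] → cuts [44, 48, 72]
  FykIX (GTAGGAGG, off=8): starts [3, 11, 23, 76] → cuts [11, 19, 31, 84]
  DwuV (GGGTC, off=4): starts [65, 88, 101] → cuts [69, 92, 105]

Pooled cuts: [11, 19, 31, 44, 48, 69, 72, 84, 92, 105]

Fragment lengths:
  [0,11): 11 bp
  [11,19): 8 bp
  [19,31): 12 bp
  [31,44): 13 bp
  [44,48): 4 bp
  [48,69): 21 bp
  [69,72): 3 bp
  [72,84): 12 bp
  [84,92): 8 bp
  [92,105): 13 bp
  [105,114): 9 bp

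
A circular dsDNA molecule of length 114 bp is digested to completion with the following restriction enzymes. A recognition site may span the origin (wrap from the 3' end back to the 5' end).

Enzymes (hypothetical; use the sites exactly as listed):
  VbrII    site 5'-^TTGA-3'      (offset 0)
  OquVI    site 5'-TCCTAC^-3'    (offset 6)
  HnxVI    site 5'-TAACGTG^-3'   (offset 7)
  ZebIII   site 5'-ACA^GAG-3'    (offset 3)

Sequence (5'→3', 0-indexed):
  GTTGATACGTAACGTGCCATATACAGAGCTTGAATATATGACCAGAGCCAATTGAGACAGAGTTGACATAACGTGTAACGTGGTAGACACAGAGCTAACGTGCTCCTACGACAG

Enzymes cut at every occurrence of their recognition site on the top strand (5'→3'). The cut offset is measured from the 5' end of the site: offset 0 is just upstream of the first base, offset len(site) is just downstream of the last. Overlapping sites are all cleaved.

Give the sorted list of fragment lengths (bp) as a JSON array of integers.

Scan for sites:
  VbrII (TTGA, off=0): starts [1, 29, 51, 62] → cuts [1, 29, 51, 62]
  OquVI (TCCTAC, off=6): starts [103] → cuts [109]
  HnxVI (TAACGTG, off=7): starts [9, 68, 75, 95] → cuts [16, 75, 82, 102]
  ZebIII (ACAGAG, off=3): starts [22, 56, 88] → cuts [25, 59, 91]

Pooled cuts: [1, 16, 25, 29, 51, 59, 62, 75, 82, 91, 102, 109]

Fragments:
  1→16: 15 bp
  16→25: 9 bp
  25→29: 4 bp
  29→51: 22 bp
  51→59: 8 bp
  59→62: 3 bp
  62→75: 13 bp
  75→82: 7 bp
  82→91: 9 bp
  91→102: 11 bp
  102→109: 7 bp
  109→1 (wrap): 114-109+1 = 6 bp

[3,4,6,7,7,8,9,9,11,13,15,22]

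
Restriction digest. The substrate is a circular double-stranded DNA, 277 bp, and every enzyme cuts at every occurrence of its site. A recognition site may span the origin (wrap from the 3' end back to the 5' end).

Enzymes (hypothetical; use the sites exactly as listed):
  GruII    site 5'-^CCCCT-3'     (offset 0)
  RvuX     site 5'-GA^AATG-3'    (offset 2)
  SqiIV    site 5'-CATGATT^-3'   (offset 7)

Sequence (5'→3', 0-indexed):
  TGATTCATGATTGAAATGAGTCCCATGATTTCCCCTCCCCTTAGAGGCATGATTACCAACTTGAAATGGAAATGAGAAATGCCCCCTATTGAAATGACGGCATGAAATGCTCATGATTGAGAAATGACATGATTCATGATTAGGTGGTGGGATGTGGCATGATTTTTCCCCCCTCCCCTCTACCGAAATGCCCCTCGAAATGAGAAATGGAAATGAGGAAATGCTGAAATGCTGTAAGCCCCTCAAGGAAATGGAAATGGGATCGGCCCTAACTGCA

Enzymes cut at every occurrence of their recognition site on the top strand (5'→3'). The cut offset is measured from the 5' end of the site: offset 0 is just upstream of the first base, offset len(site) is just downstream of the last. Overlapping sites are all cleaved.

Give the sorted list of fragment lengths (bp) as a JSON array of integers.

[1,2,4,4,5,5,5,5,6,6,6,7,7,7,7,8,8,8,10,10,11,11,12,12,13,13,16,18,23,27]

Scan for sites:
  GruII (CCCCT, off=0): starts [31, 36, 82, 169, 174, 190, 238] → cuts [31, 36, 82, 169, 174, 190, 238]
  RvuX (GAAATG, off=2): starts [12, 62, 68, 75, 90, 103, 120, 184, 196, 203, 209, 217, 225, 247, 253] → cuts [14, 64, 70, 77, 92, 105, 122, 186, 198, 205, 211, 219, 227, 249, 255]
  SqiIV (CATGATT, off=7): starts [5, 23, 47, 111, 127, 134, 157, 275] → cuts [5, 12, 30, 54, 118, 134, 141, 164]

All cut coordinates (distinct, sorted): [5, 12, 14, 30, 31, 36, 54, 64, 70, 77, 82, 92, 105, 118, 122, 134, 141, 164, 169, 174, 186, 190, 198, 205, 211, 219, 227, 238, 249, 255]

Fragments:
  5→12: 7 bp
  12→14: 2 bp
  14→30: 16 bp
  30→31: 1 bp
  31→36: 5 bp
  36→54: 18 bp
  54→64: 10 bp
  64→70: 6 bp
  70→77: 7 bp
  77→82: 5 bp
  82→92: 10 bp
  92→105: 13 bp
  105→118: 13 bp
  118→122: 4 bp
  122→134: 12 bp
  134→141: 7 bp
  141→164: 23 bp
  164→169: 5 bp
  169→174: 5 bp
  174→186: 12 bp
  186→190: 4 bp
  190→198: 8 bp
  198→205: 7 bp
  205→211: 6 bp
  211→219: 8 bp
  219→227: 8 bp
  227→238: 11 bp
  238→249: 11 bp
  249→255: 6 bp
  255→5 (wrap): 277-255+5 = 27 bp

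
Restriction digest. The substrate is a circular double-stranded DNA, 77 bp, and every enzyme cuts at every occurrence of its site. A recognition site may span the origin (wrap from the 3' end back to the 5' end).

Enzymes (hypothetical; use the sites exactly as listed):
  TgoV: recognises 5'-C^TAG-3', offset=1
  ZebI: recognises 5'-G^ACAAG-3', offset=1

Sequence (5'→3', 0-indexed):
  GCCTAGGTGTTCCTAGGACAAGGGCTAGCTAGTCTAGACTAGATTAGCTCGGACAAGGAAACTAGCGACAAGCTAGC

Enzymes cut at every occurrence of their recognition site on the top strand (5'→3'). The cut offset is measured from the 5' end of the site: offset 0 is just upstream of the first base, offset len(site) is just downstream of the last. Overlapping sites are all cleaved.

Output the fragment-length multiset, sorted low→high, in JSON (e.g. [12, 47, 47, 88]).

Scan for sites:
  TgoV (CTAG, off=1): starts [2, 12, 24, 28, 33, 38, 61, 72] → cuts [3, 13, 25, 29, 34, 39, 62, 73]
  ZebI (GACAAG, off=1): starts [16, 51, 66] → cuts [17, 52, 67]

All cut coordinates (distinct, sorted): [3, 13, 17, 25, 29, 34, 39, 52, 62, 67, 73]

Fragment lengths:
  3→13: 10 bp
  13→17: 4 bp
  17→25: 8 bp
  25→29: 4 bp
  29→34: 5 bp
  34→39: 5 bp
  39→52: 13 bp
  52→62: 10 bp
  62→67: 5 bp
  67→73: 6 bp
  73→3 (wrap): 77-73+3 = 7 bp

[4,4,5,5,5,6,7,8,10,10,13]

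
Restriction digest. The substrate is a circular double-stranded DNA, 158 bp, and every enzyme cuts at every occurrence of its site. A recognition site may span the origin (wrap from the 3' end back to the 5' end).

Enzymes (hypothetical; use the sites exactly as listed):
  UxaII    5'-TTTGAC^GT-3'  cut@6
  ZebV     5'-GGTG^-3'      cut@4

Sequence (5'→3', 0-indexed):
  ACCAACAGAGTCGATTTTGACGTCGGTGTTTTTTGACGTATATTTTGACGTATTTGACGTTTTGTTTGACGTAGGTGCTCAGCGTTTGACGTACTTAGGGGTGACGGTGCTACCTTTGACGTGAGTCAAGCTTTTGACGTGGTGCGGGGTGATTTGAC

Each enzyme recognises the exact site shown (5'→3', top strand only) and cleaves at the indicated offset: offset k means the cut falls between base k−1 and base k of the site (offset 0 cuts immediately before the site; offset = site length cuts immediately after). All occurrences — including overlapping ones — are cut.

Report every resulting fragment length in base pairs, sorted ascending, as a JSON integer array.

[6,6,7,7,7,9,9,11,12,12,13,13,18,28]

Site scan:
  UxaII (TTTGACGT, off=6): starts [15, 31, 43, 52, 64, 84, 114, 132] → cuts [21, 37, 49, 58, 70, 90, 120, 138]
  ZebV (GGTG, off=4): starts [24, 73, 99, 105, 140, 147] → cuts [28, 77, 103, 109, 144, 151]

All cut coordinates (distinct, sorted): [21, 28, 37, 49, 58, 70, 77, 90, 103, 109, 120, 138, 144, 151]

Fragment lengths:
  21→28: 7 bp
  28→37: 9 bp
  37→49: 12 bp
  49→58: 9 bp
  58→70: 12 bp
  70→77: 7 bp
  77→90: 13 bp
  90→103: 13 bp
  103→109: 6 bp
  109→120: 11 bp
  120→138: 18 bp
  138→144: 6 bp
  144→151: 7 bp
  151→21 (wrap): 158-151+21 = 28 bp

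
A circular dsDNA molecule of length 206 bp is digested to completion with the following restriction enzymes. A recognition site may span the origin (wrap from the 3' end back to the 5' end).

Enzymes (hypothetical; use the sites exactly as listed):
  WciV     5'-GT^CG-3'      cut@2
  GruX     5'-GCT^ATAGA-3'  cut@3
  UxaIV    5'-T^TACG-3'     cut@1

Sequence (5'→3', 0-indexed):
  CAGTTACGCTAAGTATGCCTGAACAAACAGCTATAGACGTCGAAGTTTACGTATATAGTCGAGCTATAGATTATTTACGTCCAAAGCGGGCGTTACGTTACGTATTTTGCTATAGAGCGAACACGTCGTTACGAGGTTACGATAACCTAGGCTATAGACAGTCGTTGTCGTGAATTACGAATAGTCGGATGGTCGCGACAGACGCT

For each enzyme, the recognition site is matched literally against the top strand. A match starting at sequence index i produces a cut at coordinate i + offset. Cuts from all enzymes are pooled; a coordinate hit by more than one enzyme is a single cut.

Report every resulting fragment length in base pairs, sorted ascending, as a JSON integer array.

Site scan:
  WciV (GTCG, off=2): starts [38, 57, 124, 160, 166, 183, 191] → cuts [40, 59, 126, 162, 168, 185, 193]
  GruX (GCTATAGA, off=3): starts [29, 62, 108, 150] → cuts [32, 65, 111, 153]
  UxaIV (TTACG, off=1): starts [3, 46, 74, 92, 97, 128, 136, 174] → cuts [4, 47, 75, 93, 98, 129, 137, 175]

All cut coordinates (distinct, sorted): [4, 32, 40, 47, 59, 65, 75, 93, 98, 111, 126, 129, 137, 153, 162, 168, 175, 185, 193]

Fragment lengths:
  4→32: 28 bp
  32→40: 8 bp
  40→47: 7 bp
  47→59: 12 bp
  59→65: 6 bp
  65→75: 10 bp
  75→93: 18 bp
  93→98: 5 bp
  98→111: 13 bp
  111→126: 15 bp
  126→129: 3 bp
  129→137: 8 bp
  137→153: 16 bp
  153→162: 9 bp
  162→168: 6 bp
  168→175: 7 bp
  175→185: 10 bp
  185→193: 8 bp
  193→4 (wrap): 206-193+4 = 17 bp

[3,5,6,6,7,7,8,8,8,9,10,10,12,13,15,16,17,18,28]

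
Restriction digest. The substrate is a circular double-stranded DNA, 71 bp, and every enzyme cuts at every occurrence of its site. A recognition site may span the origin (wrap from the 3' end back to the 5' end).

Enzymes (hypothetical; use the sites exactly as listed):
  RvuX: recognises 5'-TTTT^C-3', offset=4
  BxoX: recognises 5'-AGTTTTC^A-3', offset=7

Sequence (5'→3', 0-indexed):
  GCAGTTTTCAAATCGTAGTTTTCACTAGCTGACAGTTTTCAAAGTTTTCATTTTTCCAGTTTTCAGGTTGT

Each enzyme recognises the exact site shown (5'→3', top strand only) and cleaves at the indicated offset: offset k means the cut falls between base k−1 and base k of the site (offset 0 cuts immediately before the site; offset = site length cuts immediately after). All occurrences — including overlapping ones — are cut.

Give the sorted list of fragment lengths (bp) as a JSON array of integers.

[1,1,1,1,1,6,8,8,13,15,16]

Site scan:
  RvuX TTTTC/4: at [4, 18, 35, 44, 51, 59] ⇒ [8, 22, 39, 48, 55, 63]
  BxoX AGTTTTCA/7: at [2, 16, 33, 42, 57] ⇒ [9, 23, 40, 49, 64]

All cut coordinates (distinct, sorted): [8, 9, 22, 23, 39, 40, 48, 49, 55, 63, 64]

Fragment lengths:
  8→9: 1 bp
  9→22: 13 bp
  22→23: 1 bp
  23→39: 16 bp
  39→40: 1 bp
  40→48: 8 bp
  48→49: 1 bp
  49→55: 6 bp
  55→63: 8 bp
  63→64: 1 bp
  64→8 (wrap): 71-64+8 = 15 bp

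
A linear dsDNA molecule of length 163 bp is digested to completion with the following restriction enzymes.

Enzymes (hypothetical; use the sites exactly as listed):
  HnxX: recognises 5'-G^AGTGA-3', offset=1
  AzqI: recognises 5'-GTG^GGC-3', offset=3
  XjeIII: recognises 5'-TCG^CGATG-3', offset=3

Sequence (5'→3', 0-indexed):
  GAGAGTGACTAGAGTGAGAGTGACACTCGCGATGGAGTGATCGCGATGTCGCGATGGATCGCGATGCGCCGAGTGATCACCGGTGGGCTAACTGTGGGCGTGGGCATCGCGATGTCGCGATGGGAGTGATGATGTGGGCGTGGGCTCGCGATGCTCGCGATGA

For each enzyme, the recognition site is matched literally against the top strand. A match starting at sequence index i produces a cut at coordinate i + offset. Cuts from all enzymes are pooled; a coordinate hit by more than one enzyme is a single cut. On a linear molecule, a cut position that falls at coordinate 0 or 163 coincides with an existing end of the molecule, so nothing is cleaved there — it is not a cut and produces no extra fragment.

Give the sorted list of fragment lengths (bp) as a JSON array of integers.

[3,6,6,6,6,6,6,7,7,8,8,8,9,9,10,10,11,11,12,14]

Per-enzyme occurrences:
  HnxX (GAGTGA, off=1): starts [2, 11, 17, 34, 70, 123] → cuts [3, 12, 18, 35, 71, 124]
  AzqI (GTGGGC, off=3): starts [82, 93, 99, 133, 139] → cuts [85, 96, 102, 136, 142]
  XjeIII (TCGCGATG, off=3): starts [26, 40, 48, 58, 106, 114, 145, 154] → cuts [29, 43, 51, 61, 109, 117, 148, 157]

All cut coordinates (distinct, sorted): [3, 12, 18, 29, 35, 43, 51, 61, 71, 85, 96, 102, 109, 117, 124, 136, 142, 148, 157]

Fragments:
  [0,3): 3 bp
  [3,12): 9 bp
  [12,18): 6 bp
  [18,29): 11 bp
  [29,35): 6 bp
  [35,43): 8 bp
  [43,51): 8 bp
  [51,61): 10 bp
  [61,71): 10 bp
  [71,85): 14 bp
  [85,96): 11 bp
  [96,102): 6 bp
  [102,109): 7 bp
  [109,117): 8 bp
  [117,124): 7 bp
  [124,136): 12 bp
  [136,142): 6 bp
  [142,148): 6 bp
  [148,157): 9 bp
  [157,163): 6 bp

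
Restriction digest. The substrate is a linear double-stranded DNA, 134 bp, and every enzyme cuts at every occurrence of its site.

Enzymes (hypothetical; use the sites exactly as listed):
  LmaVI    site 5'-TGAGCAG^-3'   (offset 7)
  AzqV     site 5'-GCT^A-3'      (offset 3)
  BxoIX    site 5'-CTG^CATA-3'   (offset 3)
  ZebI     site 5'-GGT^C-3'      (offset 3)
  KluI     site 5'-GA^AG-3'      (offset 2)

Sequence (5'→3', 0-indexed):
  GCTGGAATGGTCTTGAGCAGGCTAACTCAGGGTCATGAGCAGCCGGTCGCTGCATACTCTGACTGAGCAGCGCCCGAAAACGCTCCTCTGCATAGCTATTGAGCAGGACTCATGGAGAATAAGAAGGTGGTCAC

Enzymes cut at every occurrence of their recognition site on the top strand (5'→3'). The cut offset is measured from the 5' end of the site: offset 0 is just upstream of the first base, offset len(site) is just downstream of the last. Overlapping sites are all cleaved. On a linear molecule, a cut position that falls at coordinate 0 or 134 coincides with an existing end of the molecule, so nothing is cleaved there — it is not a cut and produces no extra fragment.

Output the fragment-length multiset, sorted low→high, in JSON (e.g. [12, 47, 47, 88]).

[3,3,5,5,7,7,9,9,9,10,11,18,18,20]

Scan for sites:
  LmaVI (TGAGCAG, off=7): starts [13, 35, 63, 99] → cuts [20, 42, 70, 106]
  AzqV (GCTA, off=3): starts [20, 94] → cuts [23, 97]
  BxoIX (CTGCATA, off=3): starts [49, 87] → cuts [52, 90]
  ZebI (GGTC, off=3): starts [8, 30, 44, 128] → cuts [11, 33, 47, 131]
  KluI (GAAG, off=2): starts [122] → cuts [124]

Pooled cuts: [11, 20, 23, 33, 42, 47, 52, 70, 90, 97, 106, 124, 131]

Fragment lengths:
  [0,11): 11 bp
  [11,20): 9 bp
  [20,23): 3 bp
  [23,33): 10 bp
  [33,42): 9 bp
  [42,47): 5 bp
  [47,52): 5 bp
  [52,70): 18 bp
  [70,90): 20 bp
  [90,97): 7 bp
  [97,106): 9 bp
  [106,124): 18 bp
  [124,131): 7 bp
  [131,134): 3 bp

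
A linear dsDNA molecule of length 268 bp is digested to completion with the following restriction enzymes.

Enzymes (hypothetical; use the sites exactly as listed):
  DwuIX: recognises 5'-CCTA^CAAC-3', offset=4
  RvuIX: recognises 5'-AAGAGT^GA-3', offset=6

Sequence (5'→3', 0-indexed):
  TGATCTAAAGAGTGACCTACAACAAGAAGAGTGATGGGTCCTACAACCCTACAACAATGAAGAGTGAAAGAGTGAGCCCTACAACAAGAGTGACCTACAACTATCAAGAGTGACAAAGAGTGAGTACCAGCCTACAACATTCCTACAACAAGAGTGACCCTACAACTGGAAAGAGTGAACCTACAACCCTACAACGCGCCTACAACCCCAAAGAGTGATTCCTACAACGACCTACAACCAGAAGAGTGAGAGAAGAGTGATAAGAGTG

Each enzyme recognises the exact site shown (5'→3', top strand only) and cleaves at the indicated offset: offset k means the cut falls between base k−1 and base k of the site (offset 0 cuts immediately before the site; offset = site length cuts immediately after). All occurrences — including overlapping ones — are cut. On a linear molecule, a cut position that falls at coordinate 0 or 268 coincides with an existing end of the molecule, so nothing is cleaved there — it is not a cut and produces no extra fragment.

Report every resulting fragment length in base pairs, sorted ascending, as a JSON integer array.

[6,6,7,7,8,8,8,8,8,10,10,10,10,10,11,11,11,11,13,13,13,13,14,14,14,14]

Site scan:
  DwuIX CCTACAAC/4: at [15, 39, 47, 77, 93, 130, 141, 158, 179, 187, 198, 220, 230] ⇒ [19, 43, 51, 81, 97, 134, 145, 162, 183, 191, 202, 224, 234]
  RvuIX AAGAGTGA/6: at [7, 26, 59, 67, 85, 105, 115, 149, 170, 210, 241, 252] ⇒ [13, 32, 65, 73, 91, 111, 121, 155, 176, 216, 247, 258]

All cut coordinates (distinct, sorted): [13, 19, 32, 43, 51, 65, 73, 81, 91, 97, 111, 121, 134, 145, 155, 162, 176, 183, 191, 202, 216, 224, 234, 247, 258]

Fragments:
  [0,13): 13 bp
  [13,19): 6 bp
  [19,32): 13 bp
  [32,43): 11 bp
  [43,51): 8 bp
  [51,65): 14 bp
  [65,73): 8 bp
  [73,81): 8 bp
  [81,91): 10 bp
  [91,97): 6 bp
  [97,111): 14 bp
  [111,121): 10 bp
  [121,134): 13 bp
  [134,145): 11 bp
  [145,155): 10 bp
  [155,162): 7 bp
  [162,176): 14 bp
  [176,183): 7 bp
  [183,191): 8 bp
  [191,202): 11 bp
  [202,216): 14 bp
  [216,224): 8 bp
  [224,234): 10 bp
  [234,247): 13 bp
  [247,258): 11 bp
  [258,268): 10 bp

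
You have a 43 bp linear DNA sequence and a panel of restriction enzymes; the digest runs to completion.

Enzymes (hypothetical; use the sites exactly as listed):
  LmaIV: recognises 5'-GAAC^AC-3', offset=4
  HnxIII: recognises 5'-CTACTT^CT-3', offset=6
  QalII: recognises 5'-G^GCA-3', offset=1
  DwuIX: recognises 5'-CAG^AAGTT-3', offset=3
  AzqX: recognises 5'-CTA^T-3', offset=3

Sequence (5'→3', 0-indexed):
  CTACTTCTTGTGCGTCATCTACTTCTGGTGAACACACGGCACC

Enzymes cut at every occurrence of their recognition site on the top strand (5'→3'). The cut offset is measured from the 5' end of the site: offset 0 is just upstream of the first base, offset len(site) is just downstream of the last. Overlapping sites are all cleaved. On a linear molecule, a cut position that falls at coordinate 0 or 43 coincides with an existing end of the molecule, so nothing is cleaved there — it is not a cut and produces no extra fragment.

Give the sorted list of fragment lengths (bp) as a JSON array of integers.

[5,5,6,9,18]

Scan for sites:
  LmaIV (GAACAC, off=4): starts [29] → cuts [33]
  HnxIII (CTACTTCT, off=6): starts [0, 18] → cuts [6, 24]
  QalII (GGCA, off=1): starts [37] → cuts [38]
  DwuIX (CAGAAGTT, off=3): no sites
  AzqX (CTAT, off=3): no sites

All cut coordinates (distinct, sorted): [6, 24, 33, 38]

Fragments:
  [0,6): 6 bp
  [6,24): 18 bp
  [24,33): 9 bp
  [33,38): 5 bp
  [38,43): 5 bp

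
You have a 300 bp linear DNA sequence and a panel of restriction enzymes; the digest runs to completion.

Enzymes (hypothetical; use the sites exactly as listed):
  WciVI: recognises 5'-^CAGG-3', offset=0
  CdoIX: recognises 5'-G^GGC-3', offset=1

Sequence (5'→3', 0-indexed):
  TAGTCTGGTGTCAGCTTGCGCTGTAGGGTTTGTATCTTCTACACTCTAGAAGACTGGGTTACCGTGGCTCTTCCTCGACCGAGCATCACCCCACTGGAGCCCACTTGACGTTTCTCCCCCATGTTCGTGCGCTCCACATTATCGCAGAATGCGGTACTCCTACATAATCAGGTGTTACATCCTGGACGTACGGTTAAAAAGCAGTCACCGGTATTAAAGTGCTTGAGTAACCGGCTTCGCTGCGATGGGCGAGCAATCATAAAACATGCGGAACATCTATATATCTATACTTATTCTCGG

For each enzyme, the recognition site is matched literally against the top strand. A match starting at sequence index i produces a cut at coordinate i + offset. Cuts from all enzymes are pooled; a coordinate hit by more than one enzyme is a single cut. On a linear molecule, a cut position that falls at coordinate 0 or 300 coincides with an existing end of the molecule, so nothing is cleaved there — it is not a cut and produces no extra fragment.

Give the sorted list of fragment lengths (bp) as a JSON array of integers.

[53,79,168]

Scan for sites:
  WciVI CAGG/0: at [168] ⇒ [168]
  CdoIX GGGC/1: at [246] ⇒ [247]

All cut coordinates (distinct, sorted): [168, 247]

Fragment lengths:
  [0,168): 168 bp
  [168,247): 79 bp
  [247,300): 53 bp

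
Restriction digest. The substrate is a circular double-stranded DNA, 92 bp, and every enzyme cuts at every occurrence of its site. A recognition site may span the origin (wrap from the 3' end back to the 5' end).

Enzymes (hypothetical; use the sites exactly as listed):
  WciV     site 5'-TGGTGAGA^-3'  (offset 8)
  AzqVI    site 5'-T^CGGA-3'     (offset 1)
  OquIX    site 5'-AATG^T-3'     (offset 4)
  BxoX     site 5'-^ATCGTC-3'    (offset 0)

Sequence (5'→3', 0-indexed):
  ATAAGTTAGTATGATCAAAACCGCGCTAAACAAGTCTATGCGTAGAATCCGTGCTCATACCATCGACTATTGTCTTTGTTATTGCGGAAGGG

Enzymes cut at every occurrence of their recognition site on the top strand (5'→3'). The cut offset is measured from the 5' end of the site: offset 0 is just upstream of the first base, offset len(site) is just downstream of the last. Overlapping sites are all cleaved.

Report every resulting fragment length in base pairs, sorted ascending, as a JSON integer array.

[92]

Site scan:
  WciV (TGGTGAGA, off=8): no sites
  AzqVI (TCGGA, off=1): no sites
  OquIX (AATGT, off=4): no sites
  BxoX (ATCGTC, off=0): no sites

All cut coordinates (distinct, sorted): ∅

Fragment lengths:
  no cuts → one circular fragment of 92 bp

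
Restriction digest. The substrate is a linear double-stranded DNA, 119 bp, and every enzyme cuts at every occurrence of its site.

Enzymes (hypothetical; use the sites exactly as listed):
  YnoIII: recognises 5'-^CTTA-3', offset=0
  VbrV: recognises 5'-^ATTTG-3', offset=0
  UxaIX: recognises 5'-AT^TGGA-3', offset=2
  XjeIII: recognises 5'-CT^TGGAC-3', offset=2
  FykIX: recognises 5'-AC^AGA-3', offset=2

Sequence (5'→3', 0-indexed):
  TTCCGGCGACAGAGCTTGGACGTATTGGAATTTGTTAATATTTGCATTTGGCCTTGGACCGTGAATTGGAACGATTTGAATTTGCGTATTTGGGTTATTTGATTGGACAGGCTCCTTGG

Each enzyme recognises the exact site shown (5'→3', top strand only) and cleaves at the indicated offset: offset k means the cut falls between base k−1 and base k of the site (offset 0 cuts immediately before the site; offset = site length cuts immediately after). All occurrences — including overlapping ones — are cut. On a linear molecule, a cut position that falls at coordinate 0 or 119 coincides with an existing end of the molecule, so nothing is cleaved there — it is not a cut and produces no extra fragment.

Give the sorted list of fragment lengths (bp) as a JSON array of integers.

Scan for sites:
  YnoIII (CTTA, off=0): no sites
  VbrV ATTTG/0: at [29, 39, 45, 73, 79, 87, 96] ⇒ [29, 39, 45, 73, 79, 87, 96]
  UxaIX ATTGGA/2: at [23, 64, 101] ⇒ [25, 66, 103]
  XjeIII CTTGGAC/2: at [14, 52] ⇒ [16, 54]
  FykIX ACAGA/2: at [8] ⇒ [10]

Pooled cuts: [10, 16, 25, 29, 39, 45, 54, 66, 73, 79, 87, 96, 103]

Fragment lengths:
  [0,10): 10 bp
  [10,16): 6 bp
  [16,25): 9 bp
  [25,29): 4 bp
  [29,39): 10 bp
  [39,45): 6 bp
  [45,54): 9 bp
  [54,66): 12 bp
  [66,73): 7 bp
  [73,79): 6 bp
  [79,87): 8 bp
  [87,96): 9 bp
  [96,103): 7 bp
  [103,119): 16 bp

[4,6,6,6,7,7,8,9,9,9,10,10,12,16]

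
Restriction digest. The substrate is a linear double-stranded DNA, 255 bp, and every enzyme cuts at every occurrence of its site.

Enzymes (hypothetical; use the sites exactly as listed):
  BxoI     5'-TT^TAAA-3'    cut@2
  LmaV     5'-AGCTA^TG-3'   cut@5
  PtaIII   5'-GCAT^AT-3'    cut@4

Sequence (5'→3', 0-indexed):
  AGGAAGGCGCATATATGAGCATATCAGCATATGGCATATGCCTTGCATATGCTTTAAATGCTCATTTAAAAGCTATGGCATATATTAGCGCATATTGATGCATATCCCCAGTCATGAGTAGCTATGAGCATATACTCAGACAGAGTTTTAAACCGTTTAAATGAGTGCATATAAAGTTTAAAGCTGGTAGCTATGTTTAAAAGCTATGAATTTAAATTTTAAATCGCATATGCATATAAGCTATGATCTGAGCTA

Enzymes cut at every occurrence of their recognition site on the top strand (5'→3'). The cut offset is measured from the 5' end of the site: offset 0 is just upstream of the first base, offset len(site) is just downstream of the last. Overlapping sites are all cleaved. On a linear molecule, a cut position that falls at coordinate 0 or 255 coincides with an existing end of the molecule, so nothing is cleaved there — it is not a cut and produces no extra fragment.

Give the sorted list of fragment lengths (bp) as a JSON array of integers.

[4,6,6,6,6,7,7,7,8,8,8,9,9,9,10,10,10,11,12,12,12,12,13,15,17,21]

Scan for sites:
  BxoI (TTTAAA, off=2): starts [52, 64, 146, 155, 176, 195, 210, 217] → cuts [54, 66, 148, 157, 178, 197, 212, 219]
  LmaV (AGCTATG, off=5): starts [70, 119, 188, 201, 238] → cuts [75, 124, 193, 206, 243]
  PtaIII (GCATAT, off=4): starts [8, 18, 26, 33, 44, 77, 89, 99, 127, 166, 225, 231] → cuts [12, 22, 30, 37, 48, 81, 93, 103, 131, 170, 229, 235]

Pooled cuts: [12, 22, 30, 37, 48, 54, 66, 75, 81, 93, 103, 124, 131, 148, 157, 170, 178, 193, 197, 206, 212, 219, 229, 235, 243]

Fragments:
  [0,12): 12 bp
  [12,22): 10 bp
  [22,30): 8 bp
  [30,37): 7 bp
  [37,48): 11 bp
  [48,54): 6 bp
  [54,66): 12 bp
  [66,75): 9 bp
  [75,81): 6 bp
  [81,93): 12 bp
  [93,103): 10 bp
  [103,124): 21 bp
  [124,131): 7 bp
  [131,148): 17 bp
  [148,157): 9 bp
  [157,170): 13 bp
  [170,178): 8 bp
  [178,193): 15 bp
  [193,197): 4 bp
  [197,206): 9 bp
  [206,212): 6 bp
  [212,219): 7 bp
  [219,229): 10 bp
  [229,235): 6 bp
  [235,243): 8 bp
  [243,255): 12 bp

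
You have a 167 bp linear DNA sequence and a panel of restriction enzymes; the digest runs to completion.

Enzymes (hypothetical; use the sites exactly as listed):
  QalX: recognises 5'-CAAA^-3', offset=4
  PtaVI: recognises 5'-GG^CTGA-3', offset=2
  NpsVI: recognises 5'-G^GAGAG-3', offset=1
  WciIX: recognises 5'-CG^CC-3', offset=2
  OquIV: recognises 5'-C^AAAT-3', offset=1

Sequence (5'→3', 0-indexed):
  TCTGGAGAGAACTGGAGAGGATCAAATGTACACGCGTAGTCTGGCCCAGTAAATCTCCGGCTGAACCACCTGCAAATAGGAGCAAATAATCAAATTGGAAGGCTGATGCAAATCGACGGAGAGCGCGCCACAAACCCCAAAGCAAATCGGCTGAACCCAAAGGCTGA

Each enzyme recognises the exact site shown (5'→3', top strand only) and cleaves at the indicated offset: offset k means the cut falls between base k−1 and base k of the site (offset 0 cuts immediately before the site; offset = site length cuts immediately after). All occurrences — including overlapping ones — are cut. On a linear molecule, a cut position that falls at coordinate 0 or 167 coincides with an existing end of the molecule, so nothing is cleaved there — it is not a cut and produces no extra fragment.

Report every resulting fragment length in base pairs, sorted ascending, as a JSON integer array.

Scan for sites:
  QalX CAAA/4: at [22, 72, 82, 90, 108, 130, 137, 142, 157] ⇒ [26, 76, 86, 94, 112, 134, 141, 146, 161]
  PtaVI GGCTGA/2: at [58, 100, 148, 161] ⇒ [60, 102, 150, 163]
  NpsVI GGAGAG/1: at [3, 13, 117] ⇒ [4, 14, 118]
  WciIX CGCC/2: at [125] ⇒ [127]
  OquIV CAAAT/1: at [22, 72, 82, 90, 108, 142] ⇒ [23, 73, 83, 91, 109, 143]

Pooled cuts: [4, 14, 23, 26, 60, 73, 76, 83, 86, 91, 94, 102, 109, 112, 118, 127, 134, 141, 143, 146, 150, 161, 163]

Fragments:
  [0,4): 4 bp
  [4,14): 10 bp
  [14,23): 9 bp
  [23,26): 3 bp
  [26,60): 34 bp
  [60,73): 13 bp
  [73,76): 3 bp
  [76,83): 7 bp
  [83,86): 3 bp
  [86,91): 5 bp
  [91,94): 3 bp
  [94,102): 8 bp
  [102,109): 7 bp
  [109,112): 3 bp
  [112,118): 6 bp
  [118,127): 9 bp
  [127,134): 7 bp
  [134,141): 7 bp
  [141,143): 2 bp
  [143,146): 3 bp
  [146,150): 4 bp
  [150,161): 11 bp
  [161,163): 2 bp
  [163,167): 4 bp

[2,2,3,3,3,3,3,3,4,4,4,5,6,7,7,7,7,8,9,9,10,11,13,34]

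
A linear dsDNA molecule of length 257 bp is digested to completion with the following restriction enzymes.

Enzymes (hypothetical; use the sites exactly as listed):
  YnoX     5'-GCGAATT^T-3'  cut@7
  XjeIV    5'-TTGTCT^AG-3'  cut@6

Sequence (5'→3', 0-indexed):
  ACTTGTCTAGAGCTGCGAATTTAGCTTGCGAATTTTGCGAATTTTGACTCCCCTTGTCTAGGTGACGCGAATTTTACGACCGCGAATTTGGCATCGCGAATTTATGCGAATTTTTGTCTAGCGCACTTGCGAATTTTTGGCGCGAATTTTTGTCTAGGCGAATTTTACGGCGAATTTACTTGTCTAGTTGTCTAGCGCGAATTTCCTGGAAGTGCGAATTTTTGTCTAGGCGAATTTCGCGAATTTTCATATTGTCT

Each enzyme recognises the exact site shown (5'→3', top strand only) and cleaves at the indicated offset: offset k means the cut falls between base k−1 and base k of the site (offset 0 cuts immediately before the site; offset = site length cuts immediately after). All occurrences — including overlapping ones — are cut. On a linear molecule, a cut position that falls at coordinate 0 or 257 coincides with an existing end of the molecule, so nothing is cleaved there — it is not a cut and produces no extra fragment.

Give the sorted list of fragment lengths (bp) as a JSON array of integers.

Per-enzyme occurrences:
  YnoX GCGAATTT/7: at [14, 27, 36, 66, 81, 95, 105, 128, 141, 157, 169, 196, 213, 229, 238] ⇒ [21, 34, 43, 73, 88, 102, 112, 135, 148, 164, 176, 203, 220, 236, 245]
  XjeIV TTGTCTAG/6: at [2, 53, 113, 149, 179, 187, 221] ⇒ [8, 59, 119, 155, 185, 193, 227]

All cut coordinates (distinct, sorted): [8, 21, 34, 43, 59, 73, 88, 102, 112, 119, 135, 148, 155, 164, 176, 185, 193, 203, 220, 227, 236, 245]

Fragment lengths:
  [0,8): 8 bp
  [8,21): 13 bp
  [21,34): 13 bp
  [34,43): 9 bp
  [43,59): 16 bp
  [59,73): 14 bp
  [73,88): 15 bp
  [88,102): 14 bp
  [102,112): 10 bp
  [112,119): 7 bp
  [119,135): 16 bp
  [135,148): 13 bp
  [148,155): 7 bp
  [155,164): 9 bp
  [164,176): 12 bp
  [176,185): 9 bp
  [185,193): 8 bp
  [193,203): 10 bp
  [203,220): 17 bp
  [220,227): 7 bp
  [227,236): 9 bp
  [236,245): 9 bp
  [245,257): 12 bp

[7,7,7,8,8,9,9,9,9,9,10,10,12,12,13,13,13,14,14,15,16,16,17]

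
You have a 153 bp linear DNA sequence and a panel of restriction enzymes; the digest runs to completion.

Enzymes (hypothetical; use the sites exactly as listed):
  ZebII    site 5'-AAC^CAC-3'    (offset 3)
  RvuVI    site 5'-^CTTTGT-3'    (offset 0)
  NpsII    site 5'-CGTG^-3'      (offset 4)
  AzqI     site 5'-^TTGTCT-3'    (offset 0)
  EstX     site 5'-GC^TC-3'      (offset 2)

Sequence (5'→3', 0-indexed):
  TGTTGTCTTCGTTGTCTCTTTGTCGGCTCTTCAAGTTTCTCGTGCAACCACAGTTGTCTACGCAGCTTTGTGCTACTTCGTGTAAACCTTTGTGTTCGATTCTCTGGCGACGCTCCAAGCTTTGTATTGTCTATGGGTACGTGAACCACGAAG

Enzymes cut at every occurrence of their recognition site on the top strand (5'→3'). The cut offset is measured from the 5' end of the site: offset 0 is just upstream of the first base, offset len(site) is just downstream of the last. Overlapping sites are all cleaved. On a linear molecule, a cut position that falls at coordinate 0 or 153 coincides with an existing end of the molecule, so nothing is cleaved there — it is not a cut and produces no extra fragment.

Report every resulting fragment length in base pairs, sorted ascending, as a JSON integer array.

[2,3,4,5,5,6,6,7,7,9,10,12,17,17,17,26]

Per-enzyme occurrences:
  ZebII (AACCAC, off=3): starts [45, 143] → cuts [48, 146]
  RvuVI (CTTTGT, off=0): starts [17, 65, 87, 119] → cuts [17, 65, 87, 119]
  NpsII (CGTG, off=4): starts [40, 78, 139] → cuts [44, 82, 143]
  AzqI (TTGTCT, off=0): starts [2, 11, 53, 126] → cuts [2, 11, 53, 126]
  EstX (GCTC, off=2): starts [25, 111] → cuts [27, 113]

All cut coordinates (distinct, sorted): [2, 11, 17, 27, 44, 48, 53, 65, 82, 87, 113, 119, 126, 143, 146]

Fragments:
  [0,2): 2 bp
  [2,11): 9 bp
  [11,17): 6 bp
  [17,27): 10 bp
  [27,44): 17 bp
  [44,48): 4 bp
  [48,53): 5 bp
  [53,65): 12 bp
  [65,82): 17 bp
  [82,87): 5 bp
  [87,113): 26 bp
  [113,119): 6 bp
  [119,126): 7 bp
  [126,143): 17 bp
  [143,146): 3 bp
  [146,153): 7 bp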